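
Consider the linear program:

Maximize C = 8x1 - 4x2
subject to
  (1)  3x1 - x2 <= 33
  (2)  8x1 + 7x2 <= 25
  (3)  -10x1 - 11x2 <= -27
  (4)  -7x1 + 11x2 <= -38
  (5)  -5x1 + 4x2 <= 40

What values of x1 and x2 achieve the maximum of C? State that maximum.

x1 = 43/9, x2 = -17/9, maximum C = 412/9

Extreme points and C = 8x1 - 4x2:
  (43/9, -17/9) → C = 412/9
  (541/137, -129/137) → C = 4844/137
  (65/17, -191/187) → C = 6484/187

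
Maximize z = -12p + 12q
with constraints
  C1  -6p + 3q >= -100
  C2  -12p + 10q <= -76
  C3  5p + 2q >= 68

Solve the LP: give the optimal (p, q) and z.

The binding constraints are -6p + 3q = -100 and -12p + 10q = -76.
Solving simultaneously gives p = 193/6, q = 31.

p = 193/6, q = 31, maximum z = -14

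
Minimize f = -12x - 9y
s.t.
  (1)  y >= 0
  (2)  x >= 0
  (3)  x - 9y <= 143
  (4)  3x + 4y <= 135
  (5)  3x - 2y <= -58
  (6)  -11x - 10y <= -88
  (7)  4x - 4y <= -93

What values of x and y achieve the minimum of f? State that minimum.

Extreme points and f = -12x - 9y:
  (0, 135/4) → f = -1215/4
  (0, 29) → f = -261
  (19/9, 193/6) → f = -1889/6

The binding constraints are 3x + 4y = 135 and 3x - 2y = -58.
Solving simultaneously gives x = 19/9, y = 193/6.

x = 19/9, y = 193/6, minimum f = -1889/6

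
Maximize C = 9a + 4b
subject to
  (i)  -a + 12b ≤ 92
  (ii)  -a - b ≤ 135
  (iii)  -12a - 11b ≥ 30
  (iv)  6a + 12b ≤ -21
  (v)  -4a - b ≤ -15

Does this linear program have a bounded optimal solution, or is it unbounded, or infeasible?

Vertices and C = 9a + 4b:
  (1455, -1590) → C = 6735
  (50, -185) → C = -290
  (195/32, -75/8) → C = 555/32
The feasible region has finitely many vertices and no improving ray; the maximum is 6735 at (1455, -1590).

bounded optimum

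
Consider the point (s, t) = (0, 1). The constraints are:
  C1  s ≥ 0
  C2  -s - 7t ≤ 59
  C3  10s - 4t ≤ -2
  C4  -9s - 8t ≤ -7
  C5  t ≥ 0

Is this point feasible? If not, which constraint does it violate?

feasible

C1: 0 ≥ 0 ✓
C2: -7 ≤ 59 ✓
C3: -4 ≤ -2 ✓
C4: -8 ≤ -7 ✓
C5: 1 ≥ 0 ✓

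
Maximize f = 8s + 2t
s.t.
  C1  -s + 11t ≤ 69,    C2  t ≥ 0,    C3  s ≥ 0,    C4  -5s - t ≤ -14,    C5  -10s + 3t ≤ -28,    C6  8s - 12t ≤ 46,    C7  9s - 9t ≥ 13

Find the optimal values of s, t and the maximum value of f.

Feasible corners and f = 8s + 2t:
  (667/38, 299/38) → f = 2967/19
  (382/45, 317/45) → f = 82
  (14/5, 0) → f = 112/5
  (23/4, 0) → f = 46
  (71/21, 122/63) → f = 1948/63

s = 667/38, t = 299/38, maximum f = 2967/19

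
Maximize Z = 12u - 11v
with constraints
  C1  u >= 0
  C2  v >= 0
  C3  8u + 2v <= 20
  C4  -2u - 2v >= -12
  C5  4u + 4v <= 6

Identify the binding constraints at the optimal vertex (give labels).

C2 and C5

Extreme points and Z = 12u - 11v:
  (0, 0) → Z = 0
  (0, 3/2) → Z = -33/2
  (3/2, 0) → Z = 18

The maximum is at (3/2, 0). Substituting into each constraint, equality holds for C2 and C5; the remaining constraints have slack.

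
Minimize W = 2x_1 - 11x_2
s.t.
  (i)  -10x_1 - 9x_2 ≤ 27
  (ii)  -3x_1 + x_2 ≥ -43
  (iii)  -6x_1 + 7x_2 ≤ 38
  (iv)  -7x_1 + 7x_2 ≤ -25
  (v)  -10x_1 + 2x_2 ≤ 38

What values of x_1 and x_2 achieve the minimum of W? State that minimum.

x_1 = 138/7, x_2 = 113/7, minimum W = -967/7

Corner points and W = 2x_1 - 11x_2:
  (360/37, -511/37) → W = 6341/37
  (36/133, -439/133) → W = 4901/133
  (138/7, 113/7) → W = -967/7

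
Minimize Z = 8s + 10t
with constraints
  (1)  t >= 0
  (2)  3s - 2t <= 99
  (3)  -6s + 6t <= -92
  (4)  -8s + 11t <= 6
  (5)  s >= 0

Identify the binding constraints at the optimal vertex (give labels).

Feasible corners and Z = 8s + 10t:
  (33, 0) → Z = 264
  (46/3, 0) → Z = 368/3
  (1101/17, 810/17) → Z = 16908/17
  (524/9, 386/9) → Z = 2684/3

The minimum is at (46/3, 0). Substituting into each constraint, equality holds for (1) and (3); the remaining constraints have slack.

(1) and (3)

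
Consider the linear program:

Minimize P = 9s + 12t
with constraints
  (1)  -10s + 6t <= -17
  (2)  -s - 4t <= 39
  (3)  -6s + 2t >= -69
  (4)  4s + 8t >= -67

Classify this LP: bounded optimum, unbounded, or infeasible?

Vertices and P = 9s + 12t:
  (95/4, 147/4) → P = 2619/4
  (-133/52, -369/52) → P = -5625/52
  (99/13, -303/26) → P = -927/13
  (11/2, -89/8) → P = -84
The feasible region has finitely many vertices and no improving ray; the minimum is -5625/52 at (-133/52, -369/52).

bounded optimum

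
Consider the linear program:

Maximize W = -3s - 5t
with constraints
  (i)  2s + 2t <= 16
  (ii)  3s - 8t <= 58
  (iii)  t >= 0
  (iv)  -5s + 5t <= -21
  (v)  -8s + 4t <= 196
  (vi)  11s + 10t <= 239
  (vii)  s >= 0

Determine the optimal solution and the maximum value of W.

s = 21/5, t = 0, maximum W = -63/5

Extreme points and W = -3s - 5t:
  (8, 0) → W = -24
  (61/10, 19/10) → W = -139/5
  (21/5, 0) → W = -63/5

The optimum lies where t = 0 and -5s + 5t = -21.
Solving simultaneously gives s = 21/5, t = 0.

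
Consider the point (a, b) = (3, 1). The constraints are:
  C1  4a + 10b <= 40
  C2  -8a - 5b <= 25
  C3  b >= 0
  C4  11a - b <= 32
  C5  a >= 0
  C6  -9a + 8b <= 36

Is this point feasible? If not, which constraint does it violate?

C1: 22 ≤ 40 ✓
C2: -29 ≤ 25 ✓
C3: 1 ≥ 0 ✓
C4: 32 ≤ 32 ✓
C5: 3 ≥ 0 ✓
C6: -19 ≤ 36 ✓

feasible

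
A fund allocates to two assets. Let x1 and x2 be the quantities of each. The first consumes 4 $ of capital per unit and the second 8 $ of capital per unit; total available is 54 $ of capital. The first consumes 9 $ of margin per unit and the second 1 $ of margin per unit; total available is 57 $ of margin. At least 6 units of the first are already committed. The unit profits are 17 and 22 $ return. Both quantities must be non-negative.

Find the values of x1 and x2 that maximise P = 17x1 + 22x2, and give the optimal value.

Extreme points and P = 17x1 + 22x2:
  (19/3, 0) → P = 323/3
  (6, 0) → P = 102
  (6, 3) → P = 168

The optimum lies where 9x1 + x2 = 57 and x1 = 6.
Solving simultaneously gives x1 = 6, x2 = 3.

x1 = 6, x2 = 3, maximum P = 168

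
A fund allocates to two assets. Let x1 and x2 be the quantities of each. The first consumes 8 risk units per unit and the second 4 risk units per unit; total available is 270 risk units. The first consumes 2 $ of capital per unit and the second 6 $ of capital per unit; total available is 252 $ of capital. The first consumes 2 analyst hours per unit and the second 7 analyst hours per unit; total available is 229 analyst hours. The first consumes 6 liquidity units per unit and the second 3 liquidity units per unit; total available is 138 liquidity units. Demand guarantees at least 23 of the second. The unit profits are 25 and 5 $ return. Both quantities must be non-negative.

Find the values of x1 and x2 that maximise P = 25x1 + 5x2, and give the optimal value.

x1 = 23/2, x2 = 23, maximum P = 805/2

Corner points and P = 25x1 + 5x2:
  (0, 229/7) → P = 1145/7
  (0, 23) → P = 115
  (31/4, 61/2) → P = 1385/4
  (23/2, 23) → P = 805/2

The optimum lies where 6x1 + 3x2 = 138 and x2 = 23.
Solving simultaneously gives x1 = 23/2, x2 = 23.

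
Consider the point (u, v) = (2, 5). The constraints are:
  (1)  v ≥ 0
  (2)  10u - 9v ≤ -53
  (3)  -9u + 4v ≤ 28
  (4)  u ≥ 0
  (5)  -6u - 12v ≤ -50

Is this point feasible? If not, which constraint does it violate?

Constraint (2): 10u - 9v = -25, which is not ≤ -53. All other constraints are satisfied.

not feasible — violates (2)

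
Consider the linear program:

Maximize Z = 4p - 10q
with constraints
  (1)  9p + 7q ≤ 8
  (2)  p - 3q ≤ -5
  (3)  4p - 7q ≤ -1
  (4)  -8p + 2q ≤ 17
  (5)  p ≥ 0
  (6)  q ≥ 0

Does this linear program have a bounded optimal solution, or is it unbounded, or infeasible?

The boundaries 9p + 7q = 8 and p - 3q = -5 meet at (-11/34, 53/34), but that point violates p ≥ 0. Every candidate vertex is excluded by some other constraint, so the feasible region is empty.

infeasible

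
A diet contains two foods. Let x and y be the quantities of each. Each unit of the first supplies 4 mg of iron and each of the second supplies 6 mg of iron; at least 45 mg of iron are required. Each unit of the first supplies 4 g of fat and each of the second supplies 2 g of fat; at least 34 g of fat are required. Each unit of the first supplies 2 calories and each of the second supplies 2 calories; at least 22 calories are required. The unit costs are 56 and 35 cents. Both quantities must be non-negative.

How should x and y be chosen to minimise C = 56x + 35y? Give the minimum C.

Feasible corners and C = 56x + 35y:
  (0, 17) → C = 595
  (45/4, 0) → C = 630
  (21/2, 1/2) → C = 1211/2
  (6, 5) → C = 511
The feasible region is unbounded (it extends along (0, 1), (1, 0)), but C strictly increases along every unbounded feasible direction, so there is no improving ray and the minimum is attained at a vertex.

At the optimal vertex, 4x + 2y = 34 and 2x + 2y = 22.
Solving simultaneously gives x = 6, y = 5.

x = 6, y = 5, minimum C = 511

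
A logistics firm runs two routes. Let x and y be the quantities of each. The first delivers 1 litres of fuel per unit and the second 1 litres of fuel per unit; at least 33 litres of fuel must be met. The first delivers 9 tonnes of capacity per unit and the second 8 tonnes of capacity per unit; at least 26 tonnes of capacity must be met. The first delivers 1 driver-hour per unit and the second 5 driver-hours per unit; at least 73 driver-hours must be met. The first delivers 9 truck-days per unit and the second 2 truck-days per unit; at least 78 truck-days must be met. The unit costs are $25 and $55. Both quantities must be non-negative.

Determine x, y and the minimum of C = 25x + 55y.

Vertices and C = 25x + 55y:
  (0, 39) → C = 2145
  (73, 0) → C = 1825
  (23, 10) → C = 1125
  (12/7, 219/7) → C = 12345/7
The feasible region is unbounded (it extends along (0, 1), (1, 0)), but C strictly increases along every unbounded feasible direction, so there is no improving ray and the minimum is attained at a vertex.

The binding constraints are x + y = 33 and x + 5y = 73.
Solving simultaneously gives x = 23, y = 10.

x = 23, y = 10, minimum C = 1125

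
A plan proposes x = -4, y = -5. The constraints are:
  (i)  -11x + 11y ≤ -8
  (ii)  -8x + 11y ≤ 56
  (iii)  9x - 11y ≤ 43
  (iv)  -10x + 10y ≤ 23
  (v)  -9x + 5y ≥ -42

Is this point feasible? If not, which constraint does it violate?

(i): -11 ≤ -8 ✓
(ii): -23 ≤ 56 ✓
(iii): 19 ≤ 43 ✓
(iv): -10 ≤ 23 ✓
(v): 11 ≥ -42 ✓

feasible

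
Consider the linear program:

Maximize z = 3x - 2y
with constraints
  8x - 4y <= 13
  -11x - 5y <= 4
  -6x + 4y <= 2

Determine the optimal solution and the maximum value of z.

x = 7/12, y = -25/12, maximum z = 71/12

The optimum lies where 8x - 4y = 13 and -11x - 5y = 4.
Solving simultaneously gives x = 7/12, y = -25/12.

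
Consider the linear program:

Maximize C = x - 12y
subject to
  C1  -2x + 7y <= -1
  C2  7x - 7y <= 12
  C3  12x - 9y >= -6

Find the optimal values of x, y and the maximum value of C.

x = -50/7, y = -62/7, maximum C = 694/7

Feasible corners and C = x - 12y:
  (11/5, 17/35) → C = -127/35
  (-17/22, -4/11) → C = 79/22
  (-50/7, -62/7) → C = 694/7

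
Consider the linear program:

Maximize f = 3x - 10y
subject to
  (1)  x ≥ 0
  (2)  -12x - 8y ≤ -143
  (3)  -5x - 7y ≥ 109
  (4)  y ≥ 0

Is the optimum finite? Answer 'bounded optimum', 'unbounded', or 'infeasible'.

infeasible

The boundaries x = 0 and -12x - 8y = -143 meet at (0, 143/8), but that point violates -5x - 7y ≥ 109. Every candidate vertex is excluded by some other constraint, so the feasible region is empty.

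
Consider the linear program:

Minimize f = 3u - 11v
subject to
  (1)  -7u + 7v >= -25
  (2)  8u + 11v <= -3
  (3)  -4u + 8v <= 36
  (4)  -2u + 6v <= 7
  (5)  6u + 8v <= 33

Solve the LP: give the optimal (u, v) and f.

The feasible region is unbounded (it extends along (-2, -1), (-1, -1)), but f strictly increases along every unbounded feasible direction, so there is no improving ray and the minimum is attained at a vertex.

u = -19/14, v = 5/7, minimum f = -167/14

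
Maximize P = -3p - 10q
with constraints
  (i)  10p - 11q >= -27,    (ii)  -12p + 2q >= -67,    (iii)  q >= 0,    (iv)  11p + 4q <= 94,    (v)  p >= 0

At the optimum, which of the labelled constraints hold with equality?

Feasible corners and P = -3p - 10q:
  (926/161, 1237/161) → P = -2164/23
  (0, 27/11) → P = -270/11
  (67/12, 0) → P = -67/4
  (228/35, 391/70) → P = -377/5
  (0, 0) → P = 0

The maximum is at (0, 0). Substituting into each constraint, equality holds for (iii) and (v); the remaining constraints have slack.

(iii) and (v)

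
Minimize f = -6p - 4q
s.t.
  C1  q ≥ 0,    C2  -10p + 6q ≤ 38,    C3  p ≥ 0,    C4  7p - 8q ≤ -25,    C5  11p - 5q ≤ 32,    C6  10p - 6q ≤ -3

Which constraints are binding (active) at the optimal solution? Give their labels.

Vertices and f = -6p - 4q:
  (0, 19/3) → f = -76/3
  (191/8, 369/8) → f = -1311/4
  (0, 25/8) → f = -25/2
  (63/19, 229/38) → f = -44
  (207/16, 353/16) → f = -1327/8

The minimum is at (191/8, 369/8). Substituting into each constraint, equality holds for C2 and C5; the remaining constraints have slack.

C2 and C5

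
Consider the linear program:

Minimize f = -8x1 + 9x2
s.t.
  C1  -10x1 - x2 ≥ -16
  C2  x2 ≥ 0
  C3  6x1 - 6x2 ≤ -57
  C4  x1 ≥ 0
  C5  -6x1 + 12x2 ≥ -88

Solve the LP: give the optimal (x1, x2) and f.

x1 = 0, x2 = 19/2, minimum f = 171/2

Feasible corners and f = -8x1 + 9x2:
  (13/22, 111/11) → f = 947/11
  (0, 16) → f = 144
  (0, 19/2) → f = 171/2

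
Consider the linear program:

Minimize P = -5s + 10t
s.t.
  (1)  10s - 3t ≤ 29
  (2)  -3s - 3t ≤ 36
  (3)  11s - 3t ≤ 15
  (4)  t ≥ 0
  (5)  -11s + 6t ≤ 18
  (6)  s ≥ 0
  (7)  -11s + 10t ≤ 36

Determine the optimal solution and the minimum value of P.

s = 15/11, t = 0, minimum P = -75/11

Vertices and P = -5s + 10t:
  (15/11, 0) → P = -75/11
  (258/77, 51/7) → P = 4320/77
  (0, 0) → P = 0
  (0, 3) → P = 30
  (9/11, 9/2) → P = 450/11

The binding constraints are 11s - 3t = 15 and t = 0.
Solving simultaneously gives s = 15/11, t = 0.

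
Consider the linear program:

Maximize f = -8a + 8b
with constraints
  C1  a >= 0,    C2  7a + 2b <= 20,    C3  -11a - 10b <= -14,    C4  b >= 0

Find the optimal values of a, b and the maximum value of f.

a = 0, b = 10, maximum f = 80

At the optimal vertex, a = 0 and 7a + 2b = 20.
Solving simultaneously gives a = 0, b = 10.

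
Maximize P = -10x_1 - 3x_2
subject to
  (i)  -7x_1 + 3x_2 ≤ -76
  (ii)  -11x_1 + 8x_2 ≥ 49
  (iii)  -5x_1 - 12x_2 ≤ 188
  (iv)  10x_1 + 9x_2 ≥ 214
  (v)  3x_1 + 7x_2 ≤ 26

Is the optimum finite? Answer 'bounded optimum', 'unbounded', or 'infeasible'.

The boundaries -7x_1 + 3x_2 = -76 and -11x_1 + 8x_2 = 49 meet at (755/23, 1179/23), but that point violates 3x_1 + 7x_2 ≤ 26. Every candidate vertex is excluded by some other constraint, so the feasible region is empty.

infeasible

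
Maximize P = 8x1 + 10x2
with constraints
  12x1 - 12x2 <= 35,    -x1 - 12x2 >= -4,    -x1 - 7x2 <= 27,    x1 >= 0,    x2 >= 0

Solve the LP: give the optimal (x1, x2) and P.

x1 = 3, x2 = 1/12, maximum P = 149/6

At the optimal vertex, 12x1 - 12x2 = 35 and -x1 - 12x2 = -4.
Solving simultaneously gives x1 = 3, x2 = 1/12.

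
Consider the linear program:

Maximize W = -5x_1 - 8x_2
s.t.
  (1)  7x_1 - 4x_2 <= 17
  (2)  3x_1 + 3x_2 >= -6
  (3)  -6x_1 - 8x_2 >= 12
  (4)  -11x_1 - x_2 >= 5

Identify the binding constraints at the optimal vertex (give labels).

(2) and (4)

Extreme points and W = -5x_1 - 8x_2:
  (-2, 0) → W = 10
  (-3/10, -17/10) → W = 151/10
  (-14/41, -51/41) → W = 478/41

The maximum is at (-3/10, -17/10). Substituting into each constraint, equality holds for (2) and (4); the remaining constraints have slack.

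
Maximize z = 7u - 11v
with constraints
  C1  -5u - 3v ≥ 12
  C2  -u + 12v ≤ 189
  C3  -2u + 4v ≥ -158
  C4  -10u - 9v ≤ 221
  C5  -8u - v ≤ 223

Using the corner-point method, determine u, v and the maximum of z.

Feasible corners and z = 7u - 11v:
  (-79/7, 311/21) → z = -5080/21
  (213/13, -407/13) → z = 5968/13
  (-2865/97, 1289/97) → z = -34234/97
  (269/29, -1011/29) → z = 13004/29
  (-893/31, 231/31) → z = -8792/31

u = 213/13, v = -407/13, maximum z = 5968/13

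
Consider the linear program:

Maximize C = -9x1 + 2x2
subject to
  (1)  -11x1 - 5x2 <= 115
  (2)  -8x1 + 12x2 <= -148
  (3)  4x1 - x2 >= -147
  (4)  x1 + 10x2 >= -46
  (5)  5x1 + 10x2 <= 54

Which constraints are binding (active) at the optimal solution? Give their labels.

Extreme points and C = -9x1 + 2x2:
  (232/23, -129/23) → C = -102
  (76/5, -11/5) → C = -706/5
  (25, -71/10) → C = -1196/5

The maximum is at (232/23, -129/23). Substituting into each constraint, equality holds for (2) and (4); the remaining constraints have slack.

(2) and (4)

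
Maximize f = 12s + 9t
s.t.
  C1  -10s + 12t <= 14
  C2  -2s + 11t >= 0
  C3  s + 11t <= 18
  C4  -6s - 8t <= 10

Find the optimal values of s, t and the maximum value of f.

s = 6, t = 12/11, maximum f = 900/11

Vertices and f = 12s + 9t:
  (31/61, 97/61) → f = 1245/61
  (-29/19, -2/19) → f = -366/19
  (6, 12/11) → f = 900/11
  (-55/41, -10/41) → f = -750/41

The binding constraints are -2s + 11t = 0 and s + 11t = 18.
Solving simultaneously gives s = 6, t = 12/11.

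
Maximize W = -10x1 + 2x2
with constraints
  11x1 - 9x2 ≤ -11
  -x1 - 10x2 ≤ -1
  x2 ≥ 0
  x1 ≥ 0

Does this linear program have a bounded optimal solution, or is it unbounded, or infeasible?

From the feasible point (0, 11/9), moving in the direction (0, 1) keeps every constraint satisfied while W increases without bound.

unbounded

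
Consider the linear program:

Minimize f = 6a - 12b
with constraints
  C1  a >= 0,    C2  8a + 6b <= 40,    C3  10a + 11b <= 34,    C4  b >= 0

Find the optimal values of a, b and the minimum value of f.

a = 0, b = 34/11, minimum f = -408/11

Feasible corners and f = 6a - 12b:
  (0, 34/11) → f = -408/11
  (0, 0) → f = 0
  (17/5, 0) → f = 102/5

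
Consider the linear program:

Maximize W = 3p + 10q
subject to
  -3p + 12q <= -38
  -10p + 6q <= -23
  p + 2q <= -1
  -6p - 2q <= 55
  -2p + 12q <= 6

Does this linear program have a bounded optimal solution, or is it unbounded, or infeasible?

bounded optimum

Extreme points and W = 3p + 10q:
  (8/17, -311/102) → W = -1483/51
  (32/9, -41/18) → W = -109/9
  (-71/14, -86/7) → W = -1933/14
The feasible region has finitely many vertices and no improving ray; the maximum is -109/9 at (32/9, -41/18).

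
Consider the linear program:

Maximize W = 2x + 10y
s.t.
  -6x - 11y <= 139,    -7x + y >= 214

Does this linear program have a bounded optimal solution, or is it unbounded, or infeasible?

unbounded

From the feasible point (-2493/83, 311/83), moving in the direction (1, 7) keeps every constraint satisfied while W increases without bound.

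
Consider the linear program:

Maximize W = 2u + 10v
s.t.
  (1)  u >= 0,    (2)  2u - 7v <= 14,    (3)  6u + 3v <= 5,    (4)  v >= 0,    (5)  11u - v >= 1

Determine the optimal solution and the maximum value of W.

u = 8/39, v = 49/39, maximum W = 506/39

Feasible corners and W = 2u + 10v:
  (5/6, 0) → W = 5/3
  (8/39, 49/39) → W = 506/39
  (1/11, 0) → W = 2/11

The binding constraints are 6u + 3v = 5 and 11u - v = 1.
Solving simultaneously gives u = 8/39, v = 49/39.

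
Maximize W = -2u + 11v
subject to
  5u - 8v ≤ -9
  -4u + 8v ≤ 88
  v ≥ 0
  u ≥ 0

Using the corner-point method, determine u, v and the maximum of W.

The binding constraints are 5u - 8v = -9 and -4u + 8v = 88.
Solving simultaneously gives u = 79, v = 101/2.

u = 79, v = 101/2, maximum W = 795/2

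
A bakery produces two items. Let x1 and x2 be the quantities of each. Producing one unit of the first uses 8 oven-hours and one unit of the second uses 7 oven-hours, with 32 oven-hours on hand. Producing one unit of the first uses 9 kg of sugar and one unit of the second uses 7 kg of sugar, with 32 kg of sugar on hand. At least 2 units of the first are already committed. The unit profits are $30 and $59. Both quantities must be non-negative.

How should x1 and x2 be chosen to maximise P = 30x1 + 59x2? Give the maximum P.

x1 = 2, x2 = 2, maximum P = 178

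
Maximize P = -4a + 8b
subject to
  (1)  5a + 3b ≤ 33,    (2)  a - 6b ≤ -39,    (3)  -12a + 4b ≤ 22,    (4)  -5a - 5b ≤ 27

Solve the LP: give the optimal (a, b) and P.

Extreme points and P = -4a + 8b:
  (27/11, 76/11) → P = 500/11
  (33/28, 253/28) → P = 473/7
  (6/17, 223/34) → P = 868/17

The binding constraints are 5a + 3b = 33 and -12a + 4b = 22.
Solving simultaneously gives a = 33/28, b = 253/28.

a = 33/28, b = 253/28, maximum P = 473/7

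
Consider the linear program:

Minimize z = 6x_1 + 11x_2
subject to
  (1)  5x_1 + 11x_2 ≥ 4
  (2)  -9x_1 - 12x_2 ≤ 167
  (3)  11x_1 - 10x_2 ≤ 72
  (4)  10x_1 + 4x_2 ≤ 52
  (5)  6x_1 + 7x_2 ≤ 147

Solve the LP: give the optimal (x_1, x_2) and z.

The feasible region is unbounded (it extends along (-4, 3), (-7, 6)), but z strictly increases along every unbounded feasible direction, so there is no improving ray and the minimum is attained at a vertex.

At the optimal vertex, 5x_1 + 11x_2 = 4 and -9x_1 - 12x_2 = 167.
Solving simultaneously gives x_1 = -145/3, x_2 = 67/3.

x_1 = -145/3, x_2 = 67/3, minimum z = -133/3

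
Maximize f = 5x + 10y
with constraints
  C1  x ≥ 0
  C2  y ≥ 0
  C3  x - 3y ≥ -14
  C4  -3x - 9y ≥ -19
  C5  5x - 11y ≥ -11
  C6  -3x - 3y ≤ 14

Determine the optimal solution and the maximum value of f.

x = 19/3, y = 0, maximum f = 95/3

Corner points and f = 5x + 10y:
  (0, 0) → f = 0
  (0, 1) → f = 10
  (19/3, 0) → f = 95/3
  (55/39, 64/39) → f = 305/13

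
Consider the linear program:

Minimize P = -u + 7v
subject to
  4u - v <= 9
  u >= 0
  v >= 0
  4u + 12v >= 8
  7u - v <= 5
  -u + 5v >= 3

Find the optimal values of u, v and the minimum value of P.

Extreme points and P = -u + 7v:
  (0, 2/3) → P = 14/3
  (1/8, 5/8) → P = 17/4
  (14/17, 13/17) → P = 77/17
The feasible region is unbounded (it extends along (0, 1), (1, 7)), but P strictly increases along every unbounded feasible direction, so there is no improving ray and the minimum is attained at a vertex.

The binding constraints are 4u + 12v = 8 and -u + 5v = 3.
Solving simultaneously gives u = 1/8, v = 5/8.

u = 1/8, v = 5/8, minimum P = 17/4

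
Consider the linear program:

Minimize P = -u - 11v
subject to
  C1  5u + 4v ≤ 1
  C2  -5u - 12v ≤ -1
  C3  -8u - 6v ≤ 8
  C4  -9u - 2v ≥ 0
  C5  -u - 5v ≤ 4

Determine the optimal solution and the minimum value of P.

u = -19, v = 24, minimum P = -245

Feasible corners and P = -u - 11v:
  (-19, 24) → P = -245
  (-1/13, 9/26) → P = -97/26
  (-17/11, 8/11) → P = -71/11
  (-1/49, 9/98) → P = -97/98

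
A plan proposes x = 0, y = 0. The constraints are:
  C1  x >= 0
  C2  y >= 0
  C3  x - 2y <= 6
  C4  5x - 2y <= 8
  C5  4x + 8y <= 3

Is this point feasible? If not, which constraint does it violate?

feasible

C1: 0 ≥ 0 ✓
C2: 0 ≥ 0 ✓
C3: 0 ≤ 6 ✓
C4: 0 ≤ 8 ✓
C5: 0 ≤ 3 ✓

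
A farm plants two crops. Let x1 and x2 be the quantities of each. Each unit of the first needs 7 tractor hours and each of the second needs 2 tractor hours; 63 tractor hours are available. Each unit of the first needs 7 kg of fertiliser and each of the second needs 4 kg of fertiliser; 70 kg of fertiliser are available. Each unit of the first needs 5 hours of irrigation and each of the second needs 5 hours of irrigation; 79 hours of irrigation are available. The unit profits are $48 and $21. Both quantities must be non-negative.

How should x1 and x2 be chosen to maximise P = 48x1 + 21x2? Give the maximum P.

x1 = 8, x2 = 7/2, maximum P = 915/2

Feasible corners and P = 48x1 + 21x2:
  (0, 0) → P = 0
  (0, 79/5) → P = 1659/5
  (9, 0) → P = 432
  (8, 7/2) → P = 915/2
  (34/15, 203/15) → P = 393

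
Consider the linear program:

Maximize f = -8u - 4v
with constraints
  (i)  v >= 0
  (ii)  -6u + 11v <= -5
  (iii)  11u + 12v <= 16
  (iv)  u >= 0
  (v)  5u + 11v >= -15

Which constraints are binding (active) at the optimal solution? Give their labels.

Corner points and f = -8u - 4v:
  (5/6, 0) → f = -20/3
  (16/11, 0) → f = -128/11
  (236/193, 41/193) → f = -2052/193

The maximum is at (5/6, 0). Substituting into each constraint, equality holds for (i) and (ii); the remaining constraints have slack.

(i) and (ii)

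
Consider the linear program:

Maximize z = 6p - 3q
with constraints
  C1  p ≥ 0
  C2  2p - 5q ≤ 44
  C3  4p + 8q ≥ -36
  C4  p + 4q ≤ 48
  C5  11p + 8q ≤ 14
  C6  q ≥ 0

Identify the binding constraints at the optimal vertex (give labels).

Feasible corners and z = 6p - 3q:
  (0, 7/4) → z = -21/4
  (0, 0) → z = 0
  (14/11, 0) → z = 84/11

The maximum is at (14/11, 0). Substituting into each constraint, equality holds for C5 and C6; the remaining constraints have slack.

C5 and C6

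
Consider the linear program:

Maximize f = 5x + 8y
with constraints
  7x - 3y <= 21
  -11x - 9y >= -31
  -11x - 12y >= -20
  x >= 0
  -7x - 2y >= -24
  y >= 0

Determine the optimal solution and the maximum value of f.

Feasible corners and f = 5x + 8y:
  (0, 5/3) → f = 40/3
  (20/11, 0) → f = 100/11
  (0, 0) → f = 0

x = 0, y = 5/3, maximum f = 40/3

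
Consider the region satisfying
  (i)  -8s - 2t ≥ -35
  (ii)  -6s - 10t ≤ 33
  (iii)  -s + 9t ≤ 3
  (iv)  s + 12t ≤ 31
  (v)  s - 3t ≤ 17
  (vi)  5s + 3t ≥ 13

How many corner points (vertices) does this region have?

Of the 15 pairwise boundary intersections, those satisfying every inequality are:
  (309/74, 59/74)
  (139/26, -101/26)
  (9/4, 7/12)
  (5, -4)

4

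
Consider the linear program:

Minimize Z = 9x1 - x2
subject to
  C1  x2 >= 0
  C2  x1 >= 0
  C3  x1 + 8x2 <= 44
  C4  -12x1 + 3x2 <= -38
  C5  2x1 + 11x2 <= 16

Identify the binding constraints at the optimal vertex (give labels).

C1 and C4

Corner points and Z = 9x1 - x2:
  (19/6, 0) → Z = 57/2
  (8, 0) → Z = 72
  (233/69, 58/69) → Z = 2039/69

The minimum is at (19/6, 0). Substituting into each constraint, equality holds for C1 and C4; the remaining constraints have slack.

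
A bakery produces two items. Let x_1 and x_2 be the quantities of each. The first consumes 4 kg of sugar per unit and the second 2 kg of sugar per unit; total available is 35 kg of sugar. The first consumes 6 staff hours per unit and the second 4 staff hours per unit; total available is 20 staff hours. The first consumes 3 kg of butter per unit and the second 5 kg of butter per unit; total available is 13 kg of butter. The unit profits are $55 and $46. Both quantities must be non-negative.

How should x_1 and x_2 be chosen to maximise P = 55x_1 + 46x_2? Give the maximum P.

x_1 = 8/3, x_2 = 1, maximum P = 578/3

Feasible corners and P = 55x_1 + 46x_2:
  (0, 0) → P = 0
  (0, 13/5) → P = 598/5
  (10/3, 0) → P = 550/3
  (8/3, 1) → P = 578/3

At the optimal vertex, 6x_1 + 4x_2 = 20 and 3x_1 + 5x_2 = 13.
Solving simultaneously gives x_1 = 8/3, x_2 = 1.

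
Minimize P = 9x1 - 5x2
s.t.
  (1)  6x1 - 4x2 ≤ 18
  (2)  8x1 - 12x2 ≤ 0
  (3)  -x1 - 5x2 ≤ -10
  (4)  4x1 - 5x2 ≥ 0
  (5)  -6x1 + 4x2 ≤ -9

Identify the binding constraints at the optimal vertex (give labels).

(2) and (5)

Feasible corners and P = 9x1 - 5x2:
  (27/5, 18/5) → P = 153/5
  (45/7, 36/7) → P = 225/7
  (27/10, 9/5) → P = 153/10
  (45/14, 18/7) → P = 225/14

The minimum is at (27/10, 9/5). Substituting into each constraint, equality holds for (2) and (5); the remaining constraints have slack.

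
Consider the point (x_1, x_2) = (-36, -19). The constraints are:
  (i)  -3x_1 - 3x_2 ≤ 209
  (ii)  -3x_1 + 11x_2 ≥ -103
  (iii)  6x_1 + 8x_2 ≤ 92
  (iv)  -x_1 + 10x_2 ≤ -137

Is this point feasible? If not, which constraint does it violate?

feasible

(i): 165 ≤ 209 ✓
(ii): -101 ≥ -103 ✓
(iii): -368 ≤ 92 ✓
(iv): -154 ≤ -137 ✓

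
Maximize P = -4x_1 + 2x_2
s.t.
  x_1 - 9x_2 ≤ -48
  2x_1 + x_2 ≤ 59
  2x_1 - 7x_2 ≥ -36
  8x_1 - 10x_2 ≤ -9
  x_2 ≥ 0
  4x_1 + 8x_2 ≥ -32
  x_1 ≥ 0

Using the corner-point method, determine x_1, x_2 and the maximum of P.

x_1 = 12/11, x_2 = 60/11, maximum P = 72/11

Extreme points and P = -4x_1 + 2x_2:
  (12/11, 60/11) → P = 72/11
  (399/62, 375/62) → P = -423/31
  (33/4, 15/2) → P = -18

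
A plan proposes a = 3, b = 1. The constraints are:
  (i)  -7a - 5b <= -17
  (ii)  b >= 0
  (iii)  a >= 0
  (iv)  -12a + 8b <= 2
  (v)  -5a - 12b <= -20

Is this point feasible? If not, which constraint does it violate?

feasible

(i): -26 ≤ -17 ✓
(ii): 1 ≥ 0 ✓
(iii): 3 ≥ 0 ✓
(iv): -28 ≤ 2 ✓
(v): -27 ≤ -20 ✓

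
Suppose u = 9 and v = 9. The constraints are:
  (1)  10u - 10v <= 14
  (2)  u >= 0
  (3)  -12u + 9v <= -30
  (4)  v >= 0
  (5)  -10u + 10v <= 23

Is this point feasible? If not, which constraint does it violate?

Constraint (3): -12u + 9v = -27, which is not ≤ -30. All other constraints are satisfied.

not feasible — violates (3)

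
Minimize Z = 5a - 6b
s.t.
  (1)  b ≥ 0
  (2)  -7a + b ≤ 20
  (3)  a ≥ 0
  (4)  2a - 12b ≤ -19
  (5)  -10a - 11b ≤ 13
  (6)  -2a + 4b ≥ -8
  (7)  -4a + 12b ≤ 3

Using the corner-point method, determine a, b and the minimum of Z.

a = 8, b = 35/12, minimum Z = 45/2

Feasible corners and Z = 5a - 6b:
  (43/4, 27/8) → Z = 67/2
  (8, 35/12) → Z = 45/2
  (27/2, 19/4) → Z = 39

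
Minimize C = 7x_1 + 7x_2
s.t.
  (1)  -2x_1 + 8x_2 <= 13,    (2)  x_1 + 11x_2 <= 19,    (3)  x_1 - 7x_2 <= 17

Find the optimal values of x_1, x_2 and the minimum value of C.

Extreme points and C = 7x_1 + 7x_2:
  (3/10, 17/10) → C = 14
  (-227/6, -47/6) → C = -959/3
  (160/9, 1/9) → C = 1127/9

x_1 = -227/6, x_2 = -47/6, minimum C = -959/3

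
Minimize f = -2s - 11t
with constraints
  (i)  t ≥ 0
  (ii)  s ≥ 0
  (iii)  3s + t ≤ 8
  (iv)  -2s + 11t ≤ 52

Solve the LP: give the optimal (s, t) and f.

s = 36/35, t = 172/35, minimum f = -1964/35

Extreme points and f = -2s - 11t:
  (0, 0) → f = 0
  (8/3, 0) → f = -16/3
  (0, 52/11) → f = -52
  (36/35, 172/35) → f = -1964/35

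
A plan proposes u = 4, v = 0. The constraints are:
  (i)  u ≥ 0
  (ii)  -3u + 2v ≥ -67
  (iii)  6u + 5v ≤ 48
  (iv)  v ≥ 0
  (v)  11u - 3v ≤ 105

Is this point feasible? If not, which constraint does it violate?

(i): 4 ≥ 0 ✓
(ii): -12 ≥ -67 ✓
(iii): 24 ≤ 48 ✓
(iv): 0 ≥ 0 ✓
(v): 44 ≤ 105 ✓

feasible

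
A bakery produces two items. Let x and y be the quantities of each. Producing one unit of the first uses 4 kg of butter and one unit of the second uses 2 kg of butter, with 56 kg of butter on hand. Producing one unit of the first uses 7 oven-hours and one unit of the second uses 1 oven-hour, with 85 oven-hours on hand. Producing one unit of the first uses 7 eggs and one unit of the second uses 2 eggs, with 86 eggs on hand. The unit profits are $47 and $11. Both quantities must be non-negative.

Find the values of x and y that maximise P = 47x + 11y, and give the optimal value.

x = 12, y = 1, maximum P = 575

Extreme points and P = 47x + 11y:
  (0, 0) → P = 0
  (0, 28) → P = 308
  (85/7, 0) → P = 3995/7
  (10, 8) → P = 558
  (12, 1) → P = 575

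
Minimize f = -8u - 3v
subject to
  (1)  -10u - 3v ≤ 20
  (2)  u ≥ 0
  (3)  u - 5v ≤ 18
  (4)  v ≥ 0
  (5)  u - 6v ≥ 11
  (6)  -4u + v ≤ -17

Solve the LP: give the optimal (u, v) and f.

u = 53, v = 7, minimum f = -445

Feasible corners and f = -8u - 3v:
  (18, 0) → f = -144
  (53, 7) → f = -445
  (11, 0) → f = -88

At the optimal vertex, u - 5v = 18 and u - 6v = 11.
Solving simultaneously gives u = 53, v = 7.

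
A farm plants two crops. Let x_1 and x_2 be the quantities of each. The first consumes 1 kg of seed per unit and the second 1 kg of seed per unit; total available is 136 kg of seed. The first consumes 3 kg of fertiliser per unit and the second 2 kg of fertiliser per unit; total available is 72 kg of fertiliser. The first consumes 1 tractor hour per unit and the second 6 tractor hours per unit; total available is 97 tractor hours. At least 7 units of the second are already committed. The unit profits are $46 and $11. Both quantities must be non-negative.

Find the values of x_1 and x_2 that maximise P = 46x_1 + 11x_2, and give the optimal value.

Corner points and P = 46x_1 + 11x_2:
  (0, 97/6) → P = 1067/6
  (0, 7) → P = 77
  (119/8, 219/16) → P = 13357/16
  (58/3, 7) → P = 2899/3

x_1 = 58/3, x_2 = 7, maximum P = 2899/3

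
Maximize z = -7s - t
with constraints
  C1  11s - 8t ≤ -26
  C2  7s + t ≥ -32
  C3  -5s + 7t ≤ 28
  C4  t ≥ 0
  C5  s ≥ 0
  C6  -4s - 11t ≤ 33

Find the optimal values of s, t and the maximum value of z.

Corner points and z = -7s - t:
  (42/37, 178/37) → z = -472/37
  (0, 13/4) → z = -13/4
  (0, 4) → z = -4

At the optimal vertex, 11s - 8t = -26 and s = 0.
Solving simultaneously gives s = 0, t = 13/4.

s = 0, t = 13/4, maximum z = -13/4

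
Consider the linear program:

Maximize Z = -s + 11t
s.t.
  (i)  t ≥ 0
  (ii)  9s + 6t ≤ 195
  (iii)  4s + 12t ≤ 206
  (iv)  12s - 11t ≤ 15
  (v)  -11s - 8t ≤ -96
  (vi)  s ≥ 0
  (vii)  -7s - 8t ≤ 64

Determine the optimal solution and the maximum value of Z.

s = 0, t = 103/6, maximum Z = 1133/6

Corner points and Z = -s + 11t:
  (1223/94, 603/47) → Z = 12043/94
  (0, 103/6) → Z = 1133/6
  (168/31, 141/31) → Z = 1383/31
  (0, 12) → Z = 132

The binding constraints are 4s + 12t = 206 and s = 0.
Solving simultaneously gives s = 0, t = 103/6.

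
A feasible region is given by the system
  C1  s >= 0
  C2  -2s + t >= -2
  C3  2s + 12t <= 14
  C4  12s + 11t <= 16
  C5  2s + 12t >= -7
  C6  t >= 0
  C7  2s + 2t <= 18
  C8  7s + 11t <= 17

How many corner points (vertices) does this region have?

5

Of the 27 pairwise boundary intersections, those satisfying every inequality are:
  (0, 7/6)
  (0, 0)
  (19/17, 4/17)
  (1, 0)
  (19/61, 68/61)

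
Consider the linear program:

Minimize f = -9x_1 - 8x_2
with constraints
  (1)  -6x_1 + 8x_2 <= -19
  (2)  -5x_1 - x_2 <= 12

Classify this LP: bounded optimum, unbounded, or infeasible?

From the feasible point (-77/46, -167/46), moving in the direction (8, 6) keeps every constraint satisfied while f decreases without bound.

unbounded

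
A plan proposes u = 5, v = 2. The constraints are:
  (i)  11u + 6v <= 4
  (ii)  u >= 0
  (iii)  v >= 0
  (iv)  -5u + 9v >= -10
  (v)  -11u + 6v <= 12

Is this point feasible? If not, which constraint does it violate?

not feasible — violates (i)

Constraint (i): 11u + 6v = 67, which is not ≤ 4. All other constraints are satisfied.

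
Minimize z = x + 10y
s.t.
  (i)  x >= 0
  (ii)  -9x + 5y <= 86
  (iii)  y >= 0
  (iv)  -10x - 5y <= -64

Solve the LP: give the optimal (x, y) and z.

x = 32/5, y = 0, minimum z = 32/5

Feasible corners and z = x + 10y:
  (0, 86/5) → z = 172
  (0, 64/5) → z = 128
  (32/5, 0) → z = 32/5
The feasible region is unbounded (it extends along (1, 0), (5, 9)), but z strictly increases along every unbounded feasible direction, so there is no improving ray and the minimum is attained at a vertex.

At the optimal vertex, y = 0 and -10x - 5y = -64.
Solving simultaneously gives x = 32/5, y = 0.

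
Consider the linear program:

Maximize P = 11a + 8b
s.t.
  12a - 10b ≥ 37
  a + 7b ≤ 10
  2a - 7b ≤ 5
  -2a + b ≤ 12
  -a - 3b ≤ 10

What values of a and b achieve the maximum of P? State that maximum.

a = 5, b = 5/7, maximum P = 425/7

The binding constraints are a + 7b = 10 and 2a - 7b = 5.
Solving simultaneously gives a = 5, b = 5/7.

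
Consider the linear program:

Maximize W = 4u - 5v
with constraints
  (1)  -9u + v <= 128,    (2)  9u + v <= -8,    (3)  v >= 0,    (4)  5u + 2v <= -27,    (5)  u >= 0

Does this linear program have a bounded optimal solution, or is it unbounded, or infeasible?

The boundaries -9u + v = 128 and v = 0 meet at (-128/9, 0), but that point violates u ≥ 0. Every candidate vertex is excluded by some other constraint, so the feasible region is empty.

infeasible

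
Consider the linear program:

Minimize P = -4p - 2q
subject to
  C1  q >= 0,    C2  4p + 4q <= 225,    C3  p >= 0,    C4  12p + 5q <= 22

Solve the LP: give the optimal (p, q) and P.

Vertices and P = -4p - 2q:
  (0, 0) → P = 0
  (11/6, 0) → P = -22/3
  (0, 22/5) → P = -44/5

The binding constraints are p = 0 and 12p + 5q = 22.
Solving simultaneously gives p = 0, q = 22/5.

p = 0, q = 22/5, minimum P = -44/5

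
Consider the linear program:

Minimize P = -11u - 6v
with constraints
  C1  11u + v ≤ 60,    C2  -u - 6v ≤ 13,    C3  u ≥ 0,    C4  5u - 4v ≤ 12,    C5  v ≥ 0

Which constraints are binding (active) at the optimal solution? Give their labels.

C1 and C3

Extreme points and P = -11u - 6v:
  (0, 60) → P = -360
  (36/7, 24/7) → P = -540/7
  (0, 0) → P = 0
  (12/5, 0) → P = -132/5

The minimum is at (0, 60). Substituting into each constraint, equality holds for C1 and C3; the remaining constraints have slack.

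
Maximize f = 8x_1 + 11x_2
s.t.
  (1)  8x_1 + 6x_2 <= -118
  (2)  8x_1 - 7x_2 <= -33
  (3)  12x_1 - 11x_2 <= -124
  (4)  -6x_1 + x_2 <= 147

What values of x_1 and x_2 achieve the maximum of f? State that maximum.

Corner points and f = 8x_1 + 11x_2:
  (-1021/80, -53/20) → f = -525/4
  (-250/11, 117/11) → f = -713/11
  (-1493/54, -170/9) → f = -11582/27

x_1 = -250/11, x_2 = 117/11, maximum f = -713/11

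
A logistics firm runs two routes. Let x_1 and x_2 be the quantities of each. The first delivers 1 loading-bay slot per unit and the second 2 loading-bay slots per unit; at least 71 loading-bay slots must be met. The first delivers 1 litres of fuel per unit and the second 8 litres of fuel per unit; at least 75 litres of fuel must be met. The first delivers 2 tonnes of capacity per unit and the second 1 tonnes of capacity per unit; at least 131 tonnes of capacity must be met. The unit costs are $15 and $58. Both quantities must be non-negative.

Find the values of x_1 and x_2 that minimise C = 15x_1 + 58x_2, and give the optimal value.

x_1 = 209/3, x_2 = 2/3, minimum C = 3251/3

Vertices and C = 15x_1 + 58x_2:
  (0, 131) → C = 7598
  (75, 0) → C = 1125
  (209/3, 2/3) → C = 3251/3
  (191/3, 11/3) → C = 3503/3
The feasible region is unbounded (it extends along (0, 1), (1, 0)), but C strictly increases along every unbounded feasible direction, so there is no improving ray and the minimum is attained at a vertex.

The optimum lies where x_1 + 2x_2 = 71 and x_1 + 8x_2 = 75.
Solving simultaneously gives x_1 = 209/3, x_2 = 2/3.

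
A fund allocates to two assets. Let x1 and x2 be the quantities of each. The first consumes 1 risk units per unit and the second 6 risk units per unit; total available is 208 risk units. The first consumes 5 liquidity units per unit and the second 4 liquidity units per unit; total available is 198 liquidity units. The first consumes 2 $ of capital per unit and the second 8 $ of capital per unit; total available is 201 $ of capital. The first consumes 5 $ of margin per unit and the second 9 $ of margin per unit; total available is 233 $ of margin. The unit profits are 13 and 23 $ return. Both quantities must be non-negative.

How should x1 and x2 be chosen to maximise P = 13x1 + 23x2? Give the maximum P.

Extreme points and P = 13x1 + 23x2:
  (0, 0) → P = 0
  (0, 201/8) → P = 4623/8
  (198/5, 0) → P = 2574/5
  (34, 7) → P = 603
  (5/2, 49/2) → P = 596

The binding constraints are 5x1 + 4x2 = 198 and 5x1 + 9x2 = 233.
Solving simultaneously gives x1 = 34, x2 = 7.

x1 = 34, x2 = 7, maximum P = 603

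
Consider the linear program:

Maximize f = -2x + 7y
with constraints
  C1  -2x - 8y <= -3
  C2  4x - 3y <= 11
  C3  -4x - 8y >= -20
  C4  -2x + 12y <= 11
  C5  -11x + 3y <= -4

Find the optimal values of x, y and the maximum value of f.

Extreme points and f = -2x + 7y:
  (97/38, -5/19) → f = -132/19
  (41/94, 25/94) → f = 93/94
  (37/11, 9/11) → f = -1
  (19/8, 21/16) → f = 71/16
  (9/14, 43/42) → f = 247/42

x = 9/14, y = 43/42, maximum f = 247/42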